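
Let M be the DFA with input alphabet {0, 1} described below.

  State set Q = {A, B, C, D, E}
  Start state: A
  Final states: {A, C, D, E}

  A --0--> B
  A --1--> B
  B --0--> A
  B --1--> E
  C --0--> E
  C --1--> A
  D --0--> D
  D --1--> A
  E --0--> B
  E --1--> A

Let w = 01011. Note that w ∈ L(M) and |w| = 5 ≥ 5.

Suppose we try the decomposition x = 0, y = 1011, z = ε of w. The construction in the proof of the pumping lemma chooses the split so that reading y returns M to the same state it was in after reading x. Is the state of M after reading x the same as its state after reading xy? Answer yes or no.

Run of M on the first 5 characters of w = 0 1 0 1 1:
  step 0: A  (start)
  step 1: B  (read 0: A→B)
  step 2: E  (read 1: B→E)
  step 3: B  (read 0: E→B)
  step 4: E  (read 1: B→E)
  step 5: A  (read 1: E→A)

After x (step 1): B. After xy (step 5): A.
They differ (B ≠ A), so y is not a cycle from the state after x; this split is not the one the pumping-lemma construction produces, and pumping y need not keep the string in L(M).

no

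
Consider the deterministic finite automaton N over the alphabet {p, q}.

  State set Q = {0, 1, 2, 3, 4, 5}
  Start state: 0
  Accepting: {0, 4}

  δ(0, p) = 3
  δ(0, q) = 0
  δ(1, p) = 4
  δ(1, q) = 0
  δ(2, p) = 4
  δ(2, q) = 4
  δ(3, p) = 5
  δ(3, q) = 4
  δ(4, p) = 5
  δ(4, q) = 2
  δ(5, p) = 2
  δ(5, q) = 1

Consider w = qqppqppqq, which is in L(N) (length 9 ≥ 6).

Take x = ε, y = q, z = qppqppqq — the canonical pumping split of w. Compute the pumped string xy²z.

xy^2z = ε·q·q·qppqppqq = qqqppqppqq.
Reading y = q takes N from 0 back to 0, so after x·y·y the machine is still in 0, and z then leads to the accepting state 0. Hence qqqppqppqq ∈ L(N).

qqqppqppqq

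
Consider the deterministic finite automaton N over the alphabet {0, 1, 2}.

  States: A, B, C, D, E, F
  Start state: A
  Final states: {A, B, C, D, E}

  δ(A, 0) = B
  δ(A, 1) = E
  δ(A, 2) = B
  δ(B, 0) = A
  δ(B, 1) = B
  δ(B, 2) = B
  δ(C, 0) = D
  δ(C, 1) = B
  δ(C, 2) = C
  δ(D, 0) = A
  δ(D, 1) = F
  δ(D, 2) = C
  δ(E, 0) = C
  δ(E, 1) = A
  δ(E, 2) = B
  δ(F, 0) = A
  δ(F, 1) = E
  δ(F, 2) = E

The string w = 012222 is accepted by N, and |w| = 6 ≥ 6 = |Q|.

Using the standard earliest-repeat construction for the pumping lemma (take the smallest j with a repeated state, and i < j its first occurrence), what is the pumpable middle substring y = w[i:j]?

Run of N on w = 0 1 2 2 2 2:
  step 0: A  (start)
  step 1: B  (read 0: A→B)
  step 2: B  (read 1: B→B)   ← first repeat (B seen earlier)
  step 3: B  (read 2: B→B)
  step 4: B  (read 2: B→B)
  step 5: B  (read 2: B→B)
  step 6: B  (read 2: B→B)

So i = 1, j = 2, giving x = w[0:1] = 0, y = w[1:2] = 1, z = w[2:6] = 2222.
Check: |xy| = 2 ≤ 6 and |y| = 1 ≥ 1. Reading y takes N from B back to B, so every xyⁱz is accepted.

1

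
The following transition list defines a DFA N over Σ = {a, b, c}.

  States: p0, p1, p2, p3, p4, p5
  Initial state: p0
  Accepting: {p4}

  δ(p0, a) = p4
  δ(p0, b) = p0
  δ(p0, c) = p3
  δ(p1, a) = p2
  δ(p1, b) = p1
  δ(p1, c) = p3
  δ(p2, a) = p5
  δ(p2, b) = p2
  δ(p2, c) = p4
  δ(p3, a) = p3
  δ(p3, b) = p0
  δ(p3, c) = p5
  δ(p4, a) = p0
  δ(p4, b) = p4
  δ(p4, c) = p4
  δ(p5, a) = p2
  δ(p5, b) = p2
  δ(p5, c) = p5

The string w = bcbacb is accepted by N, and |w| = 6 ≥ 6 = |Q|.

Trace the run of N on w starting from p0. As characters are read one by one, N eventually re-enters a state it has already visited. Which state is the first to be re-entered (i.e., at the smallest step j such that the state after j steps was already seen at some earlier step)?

p0

State sequence: p0 -b-> p0 -c-> p3 -b-> p0 -a-> p4 -c-> p4 -b-> p4
First repeat at step 1: p0 was already visited.

The earliest repeat is at step j = 1: N is in p0, which it already visited at step i = 0.
The DFA has 6 states, so the proof of the pumping lemma guarantees a repeated state among the first 6+1 visited; the segment between the two visits is the pumpable y.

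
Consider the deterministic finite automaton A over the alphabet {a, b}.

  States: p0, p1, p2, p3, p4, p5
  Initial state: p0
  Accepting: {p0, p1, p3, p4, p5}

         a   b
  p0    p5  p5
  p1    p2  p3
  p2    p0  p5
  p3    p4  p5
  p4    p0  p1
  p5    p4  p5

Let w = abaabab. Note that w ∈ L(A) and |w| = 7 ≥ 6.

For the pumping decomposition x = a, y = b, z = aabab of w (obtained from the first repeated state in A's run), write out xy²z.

abbaabab

xy^2z = a·b·b·aabab = abbaabab.
Reading y = b takes A from p5 back to p5, so after x·y·y the machine is still in p5, and z then leads to the accepting state p1. Hence abbaabab ∈ L(A).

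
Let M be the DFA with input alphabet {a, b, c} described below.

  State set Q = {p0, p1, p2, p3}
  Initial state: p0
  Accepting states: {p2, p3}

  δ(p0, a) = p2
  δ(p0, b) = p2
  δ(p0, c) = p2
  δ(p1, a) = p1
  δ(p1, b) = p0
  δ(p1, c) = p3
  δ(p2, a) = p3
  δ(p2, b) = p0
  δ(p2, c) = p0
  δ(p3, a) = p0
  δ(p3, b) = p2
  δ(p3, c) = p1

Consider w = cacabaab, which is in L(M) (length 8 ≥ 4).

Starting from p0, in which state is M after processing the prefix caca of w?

State sequence: p0 -c-> p2 -a-> p3 -c-> p1 -a-> p1

After reading 4 characters, M is in state p1.

p1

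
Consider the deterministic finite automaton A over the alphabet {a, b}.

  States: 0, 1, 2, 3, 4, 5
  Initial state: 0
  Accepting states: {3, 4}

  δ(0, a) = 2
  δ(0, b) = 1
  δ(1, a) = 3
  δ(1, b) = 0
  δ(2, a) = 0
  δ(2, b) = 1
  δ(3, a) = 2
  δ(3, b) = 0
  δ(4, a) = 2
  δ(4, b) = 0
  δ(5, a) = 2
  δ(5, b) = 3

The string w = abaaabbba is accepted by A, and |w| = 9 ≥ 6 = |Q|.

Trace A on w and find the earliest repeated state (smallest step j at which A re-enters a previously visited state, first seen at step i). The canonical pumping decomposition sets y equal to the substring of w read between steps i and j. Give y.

baa

State sequence: 0 -a-> 2 -b-> 1 -a-> 3 -a-> 2 -a-> 0 -b-> 1 -b-> 0 -b-> 1 -a-> 3
First repeat at step 4: 2 was already visited.

So i = 1, j = 4, giving x = w[0:1] = a, y = w[1:4] = baa, z = w[4:9] = abbba.
Check: |xy| = 4 ≤ 6 and |y| = 3 ≥ 1. Reading y takes A from 2 back to 2, so every xyⁱz is accepted.
The DFA has 6 states, so the proof of the pumping lemma guarantees a repeated state among the first 6+1 visited; the segment between the two visits is the pumpable y.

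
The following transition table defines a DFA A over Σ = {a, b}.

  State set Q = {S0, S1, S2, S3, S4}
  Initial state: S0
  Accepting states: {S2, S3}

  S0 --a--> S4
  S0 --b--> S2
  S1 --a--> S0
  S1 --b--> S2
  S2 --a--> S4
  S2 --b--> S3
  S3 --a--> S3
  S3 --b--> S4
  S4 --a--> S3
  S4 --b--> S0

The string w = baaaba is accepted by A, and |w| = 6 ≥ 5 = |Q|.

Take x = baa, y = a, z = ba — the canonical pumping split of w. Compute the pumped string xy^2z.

baaaaba

xy^2z = baa·a·a·ba = baaaaba.
Reading y = a takes A from S3 back to S3, so after x·y·y the machine is still in S3, and z then leads to the accepting state S3. Hence baaaaba ∈ L(A).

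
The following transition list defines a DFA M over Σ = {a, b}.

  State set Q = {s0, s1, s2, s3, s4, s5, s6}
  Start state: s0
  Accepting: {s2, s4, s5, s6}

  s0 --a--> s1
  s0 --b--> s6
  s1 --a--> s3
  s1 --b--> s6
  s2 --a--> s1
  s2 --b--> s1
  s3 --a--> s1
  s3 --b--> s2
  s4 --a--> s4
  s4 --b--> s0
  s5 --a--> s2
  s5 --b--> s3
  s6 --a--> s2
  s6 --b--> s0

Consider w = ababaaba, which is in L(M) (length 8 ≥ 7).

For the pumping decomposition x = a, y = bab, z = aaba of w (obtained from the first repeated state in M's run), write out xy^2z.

ababbabaaba

xy^2z = a·bab·bab·aaba = ababbabaaba.
Reading y = bab takes M from s1 back to s1, so after x·y·y the machine is still in s1, and z then leads to the accepting state s2. Hence ababbabaaba ∈ L(M).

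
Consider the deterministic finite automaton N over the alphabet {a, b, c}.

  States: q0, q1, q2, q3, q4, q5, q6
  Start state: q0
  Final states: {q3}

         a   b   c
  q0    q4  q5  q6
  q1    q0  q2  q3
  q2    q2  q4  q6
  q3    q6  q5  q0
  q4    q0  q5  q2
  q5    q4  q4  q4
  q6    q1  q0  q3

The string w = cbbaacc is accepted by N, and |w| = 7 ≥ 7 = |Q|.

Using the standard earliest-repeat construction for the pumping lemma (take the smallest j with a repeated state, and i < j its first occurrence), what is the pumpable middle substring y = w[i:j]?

cb

State sequence: q0 -c-> q6 -b-> q0 -b-> q5 -a-> q4 -a-> q0 -c-> q6 -c-> q3
First repeat at step 2: q0 was already visited.

So i = 0, j = 2, giving x = w[0:0] = ε, y = w[0:2] = cb, z = w[2:7] = baacc.
Check: |xy| = 2 ≤ 7 and |y| = 2 ≥ 1. Reading y takes N from q0 back to q0, so every xyⁱz is accepted.
The DFA has 7 states, so the proof of the pumping lemma guarantees a repeated state among the first 7+1 visited; the segment between the two visits is the pumpable y.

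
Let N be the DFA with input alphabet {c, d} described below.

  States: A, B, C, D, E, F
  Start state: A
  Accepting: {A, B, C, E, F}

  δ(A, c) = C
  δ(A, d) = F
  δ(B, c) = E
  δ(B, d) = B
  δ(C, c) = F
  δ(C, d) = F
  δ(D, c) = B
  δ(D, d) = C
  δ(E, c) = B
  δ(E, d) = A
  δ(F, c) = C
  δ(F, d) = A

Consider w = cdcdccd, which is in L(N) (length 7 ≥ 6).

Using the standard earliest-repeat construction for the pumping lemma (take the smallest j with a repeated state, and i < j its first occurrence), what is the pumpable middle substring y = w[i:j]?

dc

Run of N on w = c d c d c c d:
  step 0: A  (start)
  step 1: C  (read c: A→C)
  step 2: F  (read d: C→F)
  step 3: C  (read c: F→C)   ← first repeat (C seen earlier)
  step 4: F  (read d: C→F)
  step 5: C  (read c: F→C)
  step 6: F  (read c: C→F)
  step 7: A  (read d: F→A)

So i = 1, j = 3, giving x = w[0:1] = c, y = w[1:3] = dc, z = w[3:7] = dccd.
Check: |xy| = 3 ≤ 6 and |y| = 2 ≥ 1. Reading y takes N from C back to C, so every xyⁱz is accepted.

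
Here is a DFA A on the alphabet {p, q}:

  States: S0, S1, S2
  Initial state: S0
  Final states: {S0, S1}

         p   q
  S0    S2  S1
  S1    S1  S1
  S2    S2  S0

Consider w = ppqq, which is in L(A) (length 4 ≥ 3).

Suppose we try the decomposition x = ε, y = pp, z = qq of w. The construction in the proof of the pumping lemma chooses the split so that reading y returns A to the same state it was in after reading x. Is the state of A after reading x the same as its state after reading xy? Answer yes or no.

State sequence: S0 -p-> S2 -p-> S2

After x (step 0): S0. After xy (step 2): S2.
They differ (S0 ≠ S2), so y is not a cycle from the state after x; this split is not the one the pumping-lemma construction produces, and pumping y need not keep the string in L(A).

no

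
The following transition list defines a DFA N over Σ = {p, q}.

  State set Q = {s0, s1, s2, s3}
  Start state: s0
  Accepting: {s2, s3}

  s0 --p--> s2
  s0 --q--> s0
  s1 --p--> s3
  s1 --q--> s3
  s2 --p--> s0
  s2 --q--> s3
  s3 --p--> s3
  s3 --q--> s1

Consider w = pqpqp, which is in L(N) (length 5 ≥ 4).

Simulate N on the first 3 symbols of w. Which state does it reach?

State sequence: s0 -p-> s2 -q-> s3 -p-> s3

After reading 3 characters, N is in state s3.

s3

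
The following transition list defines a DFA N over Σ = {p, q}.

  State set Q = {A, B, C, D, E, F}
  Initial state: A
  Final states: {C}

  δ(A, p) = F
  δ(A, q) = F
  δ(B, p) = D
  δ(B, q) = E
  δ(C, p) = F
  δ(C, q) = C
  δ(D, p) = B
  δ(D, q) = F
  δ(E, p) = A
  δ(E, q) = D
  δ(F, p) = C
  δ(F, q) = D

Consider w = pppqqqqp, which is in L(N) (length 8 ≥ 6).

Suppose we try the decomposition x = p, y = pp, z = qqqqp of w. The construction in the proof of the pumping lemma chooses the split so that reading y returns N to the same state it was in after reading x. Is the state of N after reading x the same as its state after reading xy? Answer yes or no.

yes

Run of N on the first 3 characters of w = p p p:
  step 0: A  (start)
  step 1: F  (read p: A→F)
  step 2: C  (read p: F→C)
  step 3: F  (read p: C→F)

After x (step 1): F. After xy (step 3): F.
They match, so y = pp drives N around a cycle from F back to itself; pumping y any number of times keeps N in F before reading z, and xyⁱz ∈ L(N) for every i ≥ 0.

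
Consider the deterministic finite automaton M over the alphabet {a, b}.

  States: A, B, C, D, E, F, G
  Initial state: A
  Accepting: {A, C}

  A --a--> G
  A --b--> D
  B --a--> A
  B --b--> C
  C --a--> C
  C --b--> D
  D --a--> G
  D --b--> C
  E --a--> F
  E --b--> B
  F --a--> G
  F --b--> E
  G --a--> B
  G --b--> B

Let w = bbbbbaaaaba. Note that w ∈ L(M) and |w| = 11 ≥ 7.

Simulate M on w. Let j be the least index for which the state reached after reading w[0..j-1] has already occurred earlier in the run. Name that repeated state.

D

State sequence: A -b-> D -b-> C -b-> D -b-> C -b-> D -a-> G -a-> B -a-> A -a-> G -b-> B -a-> A
First repeat at step 3: D was already visited.

The earliest repeat is at step j = 3: M is in D, which it already visited at step i = 1.
Pumping length from the standard proof: p = 7 (the number of states). The repeated state found above gives |xy| = j ≤ 7 and |y| = j − i ≥ 1.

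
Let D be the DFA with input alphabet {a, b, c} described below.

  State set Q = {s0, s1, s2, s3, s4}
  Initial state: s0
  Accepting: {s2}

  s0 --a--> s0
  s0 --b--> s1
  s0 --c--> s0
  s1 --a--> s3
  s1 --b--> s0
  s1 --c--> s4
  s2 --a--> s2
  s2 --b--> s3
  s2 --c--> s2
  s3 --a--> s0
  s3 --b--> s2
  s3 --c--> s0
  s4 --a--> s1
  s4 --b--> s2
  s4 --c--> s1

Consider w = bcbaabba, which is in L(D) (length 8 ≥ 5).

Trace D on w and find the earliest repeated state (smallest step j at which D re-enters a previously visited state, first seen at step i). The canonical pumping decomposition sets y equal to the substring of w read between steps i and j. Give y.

a

Run of D on w = b c b a a b b a:
  step 0: s0  (start)
  step 1: s1  (read b: s0→s1)
  step 2: s4  (read c: s1→s4)
  step 3: s2  (read b: s4→s2)
  step 4: s2  (read a: s2→s2)   ← first repeat (s2 seen earlier)
  step 5: s2  (read a: s2→s2)
  step 6: s3  (read b: s2→s3)
  step 7: s2  (read b: s3→s2)
  step 8: s2  (read a: s2→s2)

So i = 3, j = 4, giving x = w[0:3] = bcb, y = w[3:4] = a, z = w[4:8] = abba.
Check: |xy| = 4 ≤ 5 and |y| = 1 ≥ 1. Reading y takes D from s2 back to s2, so every xyⁱz is accepted.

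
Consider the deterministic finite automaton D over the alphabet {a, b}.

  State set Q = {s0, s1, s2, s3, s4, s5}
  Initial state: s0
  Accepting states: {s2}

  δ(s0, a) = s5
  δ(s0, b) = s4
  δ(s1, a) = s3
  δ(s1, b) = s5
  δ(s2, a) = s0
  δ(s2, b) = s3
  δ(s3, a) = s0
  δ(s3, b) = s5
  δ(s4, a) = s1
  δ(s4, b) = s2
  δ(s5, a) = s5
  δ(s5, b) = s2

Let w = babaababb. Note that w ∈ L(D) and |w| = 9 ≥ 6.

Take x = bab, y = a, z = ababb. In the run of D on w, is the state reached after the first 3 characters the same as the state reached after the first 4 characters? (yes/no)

Run of D on the first 4 characters of w = b a b a:
  step 0: s0  (start)
  step 1: s4  (read b: s0→s4)
  step 2: s1  (read a: s4→s1)
  step 3: s5  (read b: s1→s5)
  step 4: s5  (read a: s5→s5)

After x (step 3): s5. After xy (step 4): s5.
They match, so y = a drives D around a cycle from s5 back to itself; pumping y any number of times keeps D in s5 before reading z, and xyⁱz ∈ L(D) for every i ≥ 0.

yes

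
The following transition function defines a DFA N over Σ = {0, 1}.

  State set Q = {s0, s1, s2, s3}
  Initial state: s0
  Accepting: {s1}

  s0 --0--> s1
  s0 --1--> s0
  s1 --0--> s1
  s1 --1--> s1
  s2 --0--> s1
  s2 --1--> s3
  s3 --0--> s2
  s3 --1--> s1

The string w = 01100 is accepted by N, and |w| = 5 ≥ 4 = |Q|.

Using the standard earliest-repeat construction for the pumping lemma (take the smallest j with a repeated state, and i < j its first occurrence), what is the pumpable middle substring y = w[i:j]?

Run of N on w = 0 1 1 0 0:
  step 0: s0  (start)
  step 1: s1  (read 0: s0→s1)
  step 2: s1  (read 1: s1→s1)   ← first repeat (s1 seen earlier)
  step 3: s1  (read 1: s1→s1)
  step 4: s1  (read 0: s1→s1)
  step 5: s1  (read 0: s1→s1)

So i = 1, j = 2, giving x = w[0:1] = 0, y = w[1:2] = 1, z = w[2:5] = 100.
Check: |xy| = 2 ≤ 4 and |y| = 1 ≥ 1. Reading y takes N from s1 back to s1, so every xyⁱz is accepted.

1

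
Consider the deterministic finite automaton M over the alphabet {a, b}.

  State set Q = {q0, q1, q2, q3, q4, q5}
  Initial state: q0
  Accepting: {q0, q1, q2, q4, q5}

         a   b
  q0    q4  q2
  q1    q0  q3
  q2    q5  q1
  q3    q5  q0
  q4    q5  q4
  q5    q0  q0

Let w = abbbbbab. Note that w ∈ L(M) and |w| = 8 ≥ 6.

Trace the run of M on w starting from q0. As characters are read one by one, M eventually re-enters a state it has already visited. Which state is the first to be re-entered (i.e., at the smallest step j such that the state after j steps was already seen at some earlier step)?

q4

Run of M on w = a b b b b b a b:
  step 0: q0  (start)
  step 1: q4  (read a: q0→q4)
  step 2: q4  (read b: q4→q4)   ← first repeat (q4 seen earlier)
  step 3: q4  (read b: q4→q4)
  step 4: q4  (read b: q4→q4)
  step 5: q4  (read b: q4→q4)
  step 6: q4  (read b: q4→q4)
  step 7: q5  (read a: q4→q5)
  step 8: q0  (read b: q5→q0)

The earliest repeat is at step j = 2: M is in q4, which it already visited at step i = 1.
Since M has 6 states, any run of length ≥ 6 visits 6+1 states, so by pigeonhole some state repeats within the first 6 steps — that repeat gives the pumpable loop.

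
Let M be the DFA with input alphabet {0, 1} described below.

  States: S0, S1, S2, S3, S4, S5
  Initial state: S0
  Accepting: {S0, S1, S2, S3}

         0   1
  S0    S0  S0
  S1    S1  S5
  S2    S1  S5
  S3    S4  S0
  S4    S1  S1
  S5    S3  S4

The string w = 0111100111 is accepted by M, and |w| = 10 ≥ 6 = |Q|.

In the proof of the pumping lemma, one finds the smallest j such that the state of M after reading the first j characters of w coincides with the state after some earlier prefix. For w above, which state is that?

S0

Run of M on w = 0 1 1 1 1 0 0 1 1 1:
  step 0: S0  (start)
  step 1: S0  (read 0: S0→S0)   ← first repeat (S0 seen earlier)
  step 2: S0  (read 1: S0→S0)
  step 3: S0  (read 1: S0→S0)
  step 4: S0  (read 1: S0→S0)
  step 5: S0  (read 1: S0→S0)
  step 6: S0  (read 0: S0→S0)
  step 7: S0  (read 0: S0→S0)
  step 8: S0  (read 1: S0→S0)
  step 9: S0  (read 1: S0→S0)
  step 10: S0  (read 1: S0→S0)

The earliest repeat is at step j = 1: M is in S0, which it already visited at step i = 0.
The DFA has 6 states, so the proof of the pumping lemma guarantees a repeated state among the first 6+1 visited; the segment between the two visits is the pumpable y.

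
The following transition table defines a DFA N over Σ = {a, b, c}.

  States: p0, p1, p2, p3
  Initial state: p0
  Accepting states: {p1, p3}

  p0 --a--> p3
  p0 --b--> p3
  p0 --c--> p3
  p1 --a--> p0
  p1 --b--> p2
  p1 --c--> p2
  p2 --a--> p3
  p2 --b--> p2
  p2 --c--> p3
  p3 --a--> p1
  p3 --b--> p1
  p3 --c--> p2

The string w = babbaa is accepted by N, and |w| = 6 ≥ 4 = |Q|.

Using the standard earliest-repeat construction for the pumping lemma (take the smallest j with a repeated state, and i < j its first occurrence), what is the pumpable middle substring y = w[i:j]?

Run of N on w = b a b b a a:
  step 0: p0  (start)
  step 1: p3  (read b: p0→p3)
  step 2: p1  (read a: p3→p1)
  step 3: p2  (read b: p1→p2)
  step 4: p2  (read b: p2→p2)   ← first repeat (p2 seen earlier)
  step 5: p3  (read a: p2→p3)
  step 6: p1  (read a: p3→p1)

So i = 3, j = 4, giving x = w[0:3] = bab, y = w[3:4] = b, z = w[4:6] = aa.
Check: |xy| = 4 ≤ 4 and |y| = 1 ≥ 1. Reading y takes N from p2 back to p2, so every xyⁱz is accepted.
With |Q| = 4, pigeonhole forces a state repeat no later than step 4; the substring read between the first and second visits to that state can be pumped.

b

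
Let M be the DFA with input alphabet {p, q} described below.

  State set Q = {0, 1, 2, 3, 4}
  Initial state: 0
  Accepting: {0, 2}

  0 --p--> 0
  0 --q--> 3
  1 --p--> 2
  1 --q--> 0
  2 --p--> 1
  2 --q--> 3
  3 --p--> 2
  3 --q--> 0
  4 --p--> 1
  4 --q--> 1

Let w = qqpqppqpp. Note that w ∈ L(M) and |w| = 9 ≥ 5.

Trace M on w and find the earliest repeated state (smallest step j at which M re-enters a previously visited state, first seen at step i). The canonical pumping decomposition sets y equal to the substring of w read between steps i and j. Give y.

Run of M on w = q q p q p p q p p:
  step 0: 0  (start)
  step 1: 3  (read q: 0→3)
  step 2: 0  (read q: 3→0)   ← first repeat (0 seen earlier)
  step 3: 0  (read p: 0→0)
  step 4: 3  (read q: 0→3)
  step 5: 2  (read p: 3→2)
  step 6: 1  (read p: 2→1)
  step 7: 0  (read q: 1→0)
  step 8: 0  (read p: 0→0)
  step 9: 0  (read p: 0→0)

So i = 0, j = 2, giving x = w[0:0] = ε, y = w[0:2] = qq, z = w[2:9] = pqppqpp.
Check: |xy| = 2 ≤ 5 and |y| = 2 ≥ 1. Reading y takes M from 0 back to 0, so every xyⁱz is accepted.

qq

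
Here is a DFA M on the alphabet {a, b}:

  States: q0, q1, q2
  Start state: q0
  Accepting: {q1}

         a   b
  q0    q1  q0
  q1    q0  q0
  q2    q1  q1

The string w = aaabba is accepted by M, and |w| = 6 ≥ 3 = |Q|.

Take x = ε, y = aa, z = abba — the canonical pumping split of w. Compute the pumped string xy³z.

xy^3z = ε·aa·aa·aa·abba = aaaaaaabba.
Reading y = aa takes M from q0 back to q0, so after x·y·y·y the machine is still in q0, and z then leads to the accepting state q1. Hence aaaaaaabba ∈ L(M).

aaaaaaabba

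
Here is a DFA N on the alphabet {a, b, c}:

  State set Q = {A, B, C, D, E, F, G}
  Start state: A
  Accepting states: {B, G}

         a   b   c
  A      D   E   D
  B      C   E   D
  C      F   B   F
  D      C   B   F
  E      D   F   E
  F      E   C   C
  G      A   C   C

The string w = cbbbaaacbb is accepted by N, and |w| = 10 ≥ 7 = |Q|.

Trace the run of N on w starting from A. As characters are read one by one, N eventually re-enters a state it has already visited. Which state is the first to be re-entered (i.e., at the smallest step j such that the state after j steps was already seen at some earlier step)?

State sequence: A -c-> D -b-> B -b-> E -b-> F -a-> E -a-> D -a-> C -c-> F -b-> C -b-> B
First repeat at step 5: E was already visited.

The earliest repeat is at step j = 5: N is in E, which it already visited at step i = 3.
Since N has 7 states, any run of length ≥ 7 visits 7+1 states, so by pigeonhole some state repeats within the first 7 steps — that repeat gives the pumpable loop.

E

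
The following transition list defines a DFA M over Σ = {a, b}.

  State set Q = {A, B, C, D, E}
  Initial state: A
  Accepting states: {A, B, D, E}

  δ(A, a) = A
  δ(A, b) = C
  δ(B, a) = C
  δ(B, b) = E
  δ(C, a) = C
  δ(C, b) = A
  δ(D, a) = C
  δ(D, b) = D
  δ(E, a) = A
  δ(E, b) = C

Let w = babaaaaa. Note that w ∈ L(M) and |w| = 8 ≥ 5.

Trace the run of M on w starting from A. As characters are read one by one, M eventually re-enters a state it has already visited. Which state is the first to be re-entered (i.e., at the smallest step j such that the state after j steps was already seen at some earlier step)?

State sequence: A -b-> C -a-> C -b-> A -a-> A -a-> A -a-> A -a-> A -a-> A
First repeat at step 2: C was already visited.

The earliest repeat is at step j = 2: M is in C, which it already visited at step i = 1.
Since M has 5 states, any run of length ≥ 5 visits 5+1 states, so by pigeonhole some state repeats within the first 5 steps — that repeat gives the pumpable loop.

C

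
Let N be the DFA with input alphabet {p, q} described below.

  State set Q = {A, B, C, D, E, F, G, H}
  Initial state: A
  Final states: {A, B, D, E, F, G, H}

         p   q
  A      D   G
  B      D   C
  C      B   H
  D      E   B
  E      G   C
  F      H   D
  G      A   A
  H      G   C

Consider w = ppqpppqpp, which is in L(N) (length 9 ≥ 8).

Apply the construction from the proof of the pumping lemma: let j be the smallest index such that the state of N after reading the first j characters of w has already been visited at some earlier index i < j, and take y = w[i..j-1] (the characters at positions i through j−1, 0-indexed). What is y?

pqpp

Run of N on w = p p q p p p q p p:
  step 0: A  (start)
  step 1: D  (read p: A→D)
  step 2: E  (read p: D→E)
  step 3: C  (read q: E→C)
  step 4: B  (read p: C→B)
  step 5: D  (read p: B→D)   ← first repeat (D seen earlier)
  step 6: E  (read p: D→E)
  step 7: C  (read q: E→C)
  step 8: B  (read p: C→B)
  step 9: D  (read p: B→D)

So i = 1, j = 5, giving x = w[0:1] = p, y = w[1:5] = pqpp, z = w[5:9] = pqpp.
Check: |xy| = 5 ≤ 8 and |y| = 4 ≥ 1. Reading y takes N from D back to D, so every xyⁱz is accepted.
With |Q| = 8, pigeonhole forces a state repeat no later than step 8; the substring read between the first and second visits to that state can be pumped.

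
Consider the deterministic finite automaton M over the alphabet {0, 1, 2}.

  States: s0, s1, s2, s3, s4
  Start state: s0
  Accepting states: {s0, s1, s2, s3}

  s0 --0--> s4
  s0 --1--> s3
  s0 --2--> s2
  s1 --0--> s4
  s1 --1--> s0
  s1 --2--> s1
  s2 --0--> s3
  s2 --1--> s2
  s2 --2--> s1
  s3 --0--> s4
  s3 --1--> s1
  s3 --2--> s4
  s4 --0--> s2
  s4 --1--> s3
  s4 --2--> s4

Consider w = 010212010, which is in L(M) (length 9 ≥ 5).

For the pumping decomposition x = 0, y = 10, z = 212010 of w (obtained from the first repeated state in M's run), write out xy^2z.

xy^2z = 0·10·10·212010 = 01010212010.
Reading y = 10 takes M from s4 back to s4, so after x·y·y the machine is still in s4, and z then leads to the accepting state s3. Hence 01010212010 ∈ L(M).

01010212010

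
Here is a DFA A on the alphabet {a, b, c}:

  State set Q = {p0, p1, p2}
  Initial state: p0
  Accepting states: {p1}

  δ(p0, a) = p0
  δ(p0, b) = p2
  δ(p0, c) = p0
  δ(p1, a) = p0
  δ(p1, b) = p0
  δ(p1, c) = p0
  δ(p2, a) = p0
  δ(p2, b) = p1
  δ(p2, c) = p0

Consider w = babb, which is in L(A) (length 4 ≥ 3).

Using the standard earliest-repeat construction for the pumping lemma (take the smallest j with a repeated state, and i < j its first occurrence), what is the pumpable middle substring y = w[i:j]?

ba

Run of A on w = b a b b:
  step 0: p0  (start)
  step 1: p2  (read b: p0→p2)
  step 2: p0  (read a: p2→p0)   ← first repeat (p0 seen earlier)
  step 3: p2  (read b: p0→p2)
  step 4: p1  (read b: p2→p1)

So i = 0, j = 2, giving x = w[0:0] = ε, y = w[0:2] = ba, z = w[2:4] = bb.
Check: |xy| = 2 ≤ 3 and |y| = 2 ≥ 1. Reading y takes A from p0 back to p0, so every xyⁱz is accepted.
Since A has 3 states, any run of length ≥ 3 visits 3+1 states, so by pigeonhole some state repeats within the first 3 steps — that repeat gives the pumpable loop.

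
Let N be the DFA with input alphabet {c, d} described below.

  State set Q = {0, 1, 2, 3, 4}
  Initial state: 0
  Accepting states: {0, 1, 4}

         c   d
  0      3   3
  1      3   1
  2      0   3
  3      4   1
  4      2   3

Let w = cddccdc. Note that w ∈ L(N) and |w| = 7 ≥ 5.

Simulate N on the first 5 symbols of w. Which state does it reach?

4

Run of N on the first 5 characters of w = c d d c c:
  step 0: 0  (start)
  step 1: 3  (read c: 0→3)
  step 2: 1  (read d: 3→1)
  step 3: 1  (read d: 1→1)
  step 4: 3  (read c: 1→3)
  step 5: 4  (read c: 3→4)

After reading 5 characters, N is in state 4.
(This kind of state-tracing is the core of the pumping-lemma construction: with 5 states, pigeonhole forces a repeat within the first 5 steps.)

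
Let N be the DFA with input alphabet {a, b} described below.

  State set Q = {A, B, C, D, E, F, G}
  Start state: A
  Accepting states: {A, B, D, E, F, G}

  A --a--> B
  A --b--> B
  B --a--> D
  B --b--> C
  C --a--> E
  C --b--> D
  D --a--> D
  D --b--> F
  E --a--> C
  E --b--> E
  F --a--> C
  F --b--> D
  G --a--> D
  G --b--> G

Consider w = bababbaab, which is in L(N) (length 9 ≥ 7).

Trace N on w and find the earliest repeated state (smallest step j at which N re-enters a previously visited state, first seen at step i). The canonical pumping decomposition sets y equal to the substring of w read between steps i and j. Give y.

State sequence: A -b-> B -a-> D -b-> F -a-> C -b-> D -b-> F -a-> C -a-> E -b-> E
First repeat at step 5: D was already visited.

So i = 2, j = 5, giving x = w[0:2] = ba, y = w[2:5] = bab, z = w[5:9] = baab.
Check: |xy| = 5 ≤ 7 and |y| = 3 ≥ 1. Reading y takes N from D back to D, so every xyⁱz is accepted.

bab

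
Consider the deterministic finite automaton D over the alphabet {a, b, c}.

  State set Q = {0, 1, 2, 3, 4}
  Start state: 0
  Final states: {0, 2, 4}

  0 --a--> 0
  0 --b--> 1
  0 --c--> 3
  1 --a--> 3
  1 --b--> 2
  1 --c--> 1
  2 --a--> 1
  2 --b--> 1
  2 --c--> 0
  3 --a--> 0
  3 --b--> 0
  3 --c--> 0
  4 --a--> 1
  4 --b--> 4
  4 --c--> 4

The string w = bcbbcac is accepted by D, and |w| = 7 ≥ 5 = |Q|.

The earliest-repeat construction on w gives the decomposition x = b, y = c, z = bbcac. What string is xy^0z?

xy⁰z = xz = b·bbcac = bbbcac.
Reading y = c takes D from 1 back to 1, so after x the machine is still in 1, and z then leads to the accepting state 0. Hence bbbcac ∈ L(D).

bbbcac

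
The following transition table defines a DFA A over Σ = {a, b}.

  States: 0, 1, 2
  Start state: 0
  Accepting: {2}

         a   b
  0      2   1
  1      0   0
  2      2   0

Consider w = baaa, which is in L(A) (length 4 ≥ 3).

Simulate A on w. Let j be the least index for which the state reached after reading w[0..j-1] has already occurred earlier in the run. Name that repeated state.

State sequence: 0 -b-> 1 -a-> 0 -a-> 2 -a-> 2
First repeat at step 2: 0 was already visited.

The earliest repeat is at step j = 2: A is in 0, which it already visited at step i = 0.

0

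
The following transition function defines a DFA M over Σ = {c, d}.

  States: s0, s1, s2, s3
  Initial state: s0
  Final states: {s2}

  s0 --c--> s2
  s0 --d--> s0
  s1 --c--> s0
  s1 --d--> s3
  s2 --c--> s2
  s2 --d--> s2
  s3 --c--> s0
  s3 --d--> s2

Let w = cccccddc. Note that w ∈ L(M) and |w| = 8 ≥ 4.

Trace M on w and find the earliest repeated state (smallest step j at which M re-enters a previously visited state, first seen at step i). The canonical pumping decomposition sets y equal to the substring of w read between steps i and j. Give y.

Run of M on w = c c c c c d d c:
  step 0: s0  (start)
  step 1: s2  (read c: s0→s2)
  step 2: s2  (read c: s2→s2)   ← first repeat (s2 seen earlier)
  step 3: s2  (read c: s2→s2)
  step 4: s2  (read c: s2→s2)
  step 5: s2  (read c: s2→s2)
  step 6: s2  (read d: s2→s2)
  step 7: s2  (read d: s2→s2)
  step 8: s2  (read c: s2→s2)

So i = 1, j = 2, giving x = w[0:1] = c, y = w[1:2] = c, z = w[2:8] = cccddc.
Check: |xy| = 2 ≤ 4 and |y| = 1 ≥ 1. Reading y takes M from s2 back to s2, so every xyⁱz is accepted.
Since M has 4 states, any run of length ≥ 4 visits 4+1 states, so by pigeonhole some state repeats within the first 4 steps — that repeat gives the pumpable loop.

c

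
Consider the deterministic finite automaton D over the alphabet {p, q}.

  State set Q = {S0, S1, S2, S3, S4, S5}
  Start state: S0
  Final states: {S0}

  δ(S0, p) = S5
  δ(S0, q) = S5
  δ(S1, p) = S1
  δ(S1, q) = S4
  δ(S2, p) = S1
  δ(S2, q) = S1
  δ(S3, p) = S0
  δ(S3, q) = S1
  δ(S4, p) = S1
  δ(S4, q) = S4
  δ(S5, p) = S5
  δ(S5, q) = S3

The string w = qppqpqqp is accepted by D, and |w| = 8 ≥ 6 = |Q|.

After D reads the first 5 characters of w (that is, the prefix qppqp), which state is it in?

State sequence: S0 -q-> S5 -p-> S5 -p-> S5 -q-> S3 -p-> S0

After reading 5 characters, D is in state S0.
(This kind of state-tracing is the core of the pumping-lemma construction: with 6 states, pigeonhole forces a repeat within the first 6 steps.)

S0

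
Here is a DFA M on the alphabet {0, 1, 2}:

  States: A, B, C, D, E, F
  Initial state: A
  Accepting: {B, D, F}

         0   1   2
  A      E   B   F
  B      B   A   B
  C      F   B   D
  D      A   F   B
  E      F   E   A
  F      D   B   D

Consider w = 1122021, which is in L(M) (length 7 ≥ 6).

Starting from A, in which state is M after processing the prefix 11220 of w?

A

Run of M on the first 5 characters of w = 1 1 2 2 0:
  step 0: A  (start)
  step 1: B  (read 1: A→B)
  step 2: A  (read 1: B→A)
  step 3: F  (read 2: A→F)
  step 4: D  (read 2: F→D)
  step 5: A  (read 0: D→A)

After reading 5 characters, M is in state A.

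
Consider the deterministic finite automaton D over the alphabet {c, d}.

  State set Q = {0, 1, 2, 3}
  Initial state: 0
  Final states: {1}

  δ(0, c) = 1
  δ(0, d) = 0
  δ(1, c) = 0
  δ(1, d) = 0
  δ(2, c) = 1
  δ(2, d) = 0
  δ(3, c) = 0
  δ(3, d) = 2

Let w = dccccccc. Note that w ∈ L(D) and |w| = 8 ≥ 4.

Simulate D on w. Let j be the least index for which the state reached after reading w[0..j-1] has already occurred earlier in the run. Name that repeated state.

0

Run of D on w = d c c c c c c c:
  step 0: 0  (start)
  step 1: 0  (read d: 0→0)   ← first repeat (0 seen earlier)
  step 2: 1  (read c: 0→1)
  step 3: 0  (read c: 1→0)
  step 4: 1  (read c: 0→1)
  step 5: 0  (read c: 1→0)
  step 6: 1  (read c: 0→1)
  step 7: 0  (read c: 1→0)
  step 8: 1  (read c: 0→1)

The earliest repeat is at step j = 1: D is in 0, which it already visited at step i = 0.
The DFA has 4 states, so the proof of the pumping lemma guarantees a repeated state among the first 4+1 visited; the segment between the two visits is the pumpable y.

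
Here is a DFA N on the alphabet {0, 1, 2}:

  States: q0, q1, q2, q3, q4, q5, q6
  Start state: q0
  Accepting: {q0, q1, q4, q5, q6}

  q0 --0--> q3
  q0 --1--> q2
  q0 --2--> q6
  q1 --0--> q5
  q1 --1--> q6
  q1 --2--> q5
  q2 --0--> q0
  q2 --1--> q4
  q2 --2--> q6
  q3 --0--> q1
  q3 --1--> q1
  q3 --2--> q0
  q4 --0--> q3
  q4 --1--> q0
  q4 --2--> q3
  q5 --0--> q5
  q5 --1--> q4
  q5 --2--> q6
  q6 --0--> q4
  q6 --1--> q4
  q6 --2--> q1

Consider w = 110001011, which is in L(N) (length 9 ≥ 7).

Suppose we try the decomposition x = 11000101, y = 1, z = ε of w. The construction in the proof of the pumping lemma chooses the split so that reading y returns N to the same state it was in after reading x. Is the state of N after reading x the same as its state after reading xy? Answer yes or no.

no

Run of N on the first 9 characters of w = 1 1 0 0 0 1 0 1 1:
  step 0: q0  (start)
  step 1: q2  (read 1: q0→q2)
  step 2: q4  (read 1: q2→q4)
  step 3: q3  (read 0: q4→q3)
  step 4: q1  (read 0: q3→q1)
  step 5: q5  (read 0: q1→q5)
  step 6: q4  (read 1: q5→q4)
  step 7: q3  (read 0: q4→q3)
  step 8: q1  (read 1: q3→q1)
  step 9: q6  (read 1: q1→q6)

After x (step 8): q1. After xy (step 9): q6.
They differ (q1 ≠ q6), so y is not a cycle from the state after x; this split is not the one the pumping-lemma construction produces, and pumping y need not keep the string in L(N).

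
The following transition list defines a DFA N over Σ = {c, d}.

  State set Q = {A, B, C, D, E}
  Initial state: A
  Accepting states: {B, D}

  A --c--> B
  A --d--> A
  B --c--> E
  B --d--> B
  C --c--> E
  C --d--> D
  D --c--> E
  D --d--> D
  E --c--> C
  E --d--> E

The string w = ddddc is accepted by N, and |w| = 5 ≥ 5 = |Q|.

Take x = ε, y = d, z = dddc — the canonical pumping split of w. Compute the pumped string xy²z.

xy^2z = ε·d·d·dddc = dddddc.
Reading y = d takes N from A back to A, so after x·y·y the machine is still in A, and z then leads to the accepting state B. Hence dddddc ∈ L(N).

dddddc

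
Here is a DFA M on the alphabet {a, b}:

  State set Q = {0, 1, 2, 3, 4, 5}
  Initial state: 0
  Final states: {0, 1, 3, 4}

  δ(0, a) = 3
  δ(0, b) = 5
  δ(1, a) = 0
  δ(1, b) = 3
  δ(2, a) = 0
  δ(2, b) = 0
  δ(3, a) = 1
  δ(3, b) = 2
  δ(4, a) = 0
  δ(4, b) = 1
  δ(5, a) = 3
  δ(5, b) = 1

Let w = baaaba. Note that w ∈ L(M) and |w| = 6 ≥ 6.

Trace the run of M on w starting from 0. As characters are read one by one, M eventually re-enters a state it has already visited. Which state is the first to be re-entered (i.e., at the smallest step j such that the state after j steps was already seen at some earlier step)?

0

State sequence: 0 -b-> 5 -a-> 3 -a-> 1 -a-> 0 -b-> 5 -a-> 3
First repeat at step 4: 0 was already visited.

The earliest repeat is at step j = 4: M is in 0, which it already visited at step i = 0.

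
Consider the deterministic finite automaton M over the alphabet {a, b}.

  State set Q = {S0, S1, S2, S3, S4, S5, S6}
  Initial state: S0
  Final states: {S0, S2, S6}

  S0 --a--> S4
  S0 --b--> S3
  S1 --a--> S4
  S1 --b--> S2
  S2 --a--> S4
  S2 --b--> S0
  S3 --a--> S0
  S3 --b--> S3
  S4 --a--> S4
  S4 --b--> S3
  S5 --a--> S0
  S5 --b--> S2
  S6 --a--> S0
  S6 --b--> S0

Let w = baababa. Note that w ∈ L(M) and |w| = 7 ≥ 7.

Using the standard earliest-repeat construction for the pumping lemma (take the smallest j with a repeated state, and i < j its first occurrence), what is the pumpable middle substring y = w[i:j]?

State sequence: S0 -b-> S3 -a-> S0 -a-> S4 -b-> S3 -a-> S0 -b-> S3 -a-> S0
First repeat at step 2: S0 was already visited.

So i = 0, j = 2, giving x = w[0:0] = ε, y = w[0:2] = ba, z = w[2:7] = ababa.
Check: |xy| = 2 ≤ 7 and |y| = 2 ≥ 1. Reading y takes M from S0 back to S0, so every xyⁱz is accepted.

ba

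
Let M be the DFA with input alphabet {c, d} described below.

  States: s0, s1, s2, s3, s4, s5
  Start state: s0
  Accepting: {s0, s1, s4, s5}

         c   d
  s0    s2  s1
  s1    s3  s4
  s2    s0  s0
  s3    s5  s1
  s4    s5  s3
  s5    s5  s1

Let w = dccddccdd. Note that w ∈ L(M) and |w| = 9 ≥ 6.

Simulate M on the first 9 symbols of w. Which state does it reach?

s4

Run of M on the first 9 characters of w = d c c d d c c d d:
  step 0: s0  (start)
  step 1: s1  (read d: s0→s1)
  step 2: s3  (read c: s1→s3)
  step 3: s5  (read c: s3→s5)
  step 4: s1  (read d: s5→s1)
  step 5: s4  (read d: s1→s4)
  step 6: s5  (read c: s4→s5)
  step 7: s5  (read c: s5→s5)
  step 8: s1  (read d: s5→s1)
  step 9: s4  (read d: s1→s4)

After reading 9 characters, M is in state s4.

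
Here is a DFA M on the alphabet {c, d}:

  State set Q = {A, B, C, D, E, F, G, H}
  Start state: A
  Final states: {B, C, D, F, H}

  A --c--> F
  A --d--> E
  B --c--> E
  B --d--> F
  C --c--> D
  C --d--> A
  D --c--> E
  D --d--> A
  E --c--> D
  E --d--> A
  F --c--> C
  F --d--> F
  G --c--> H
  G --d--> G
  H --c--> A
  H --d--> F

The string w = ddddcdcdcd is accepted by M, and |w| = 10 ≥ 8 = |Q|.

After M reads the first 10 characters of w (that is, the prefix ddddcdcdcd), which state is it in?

State sequence: A -d-> E -d-> A -d-> E -d-> A -c-> F -d-> F -c-> C -d-> A -c-> F -d-> F

After reading 10 characters, M is in state F.

F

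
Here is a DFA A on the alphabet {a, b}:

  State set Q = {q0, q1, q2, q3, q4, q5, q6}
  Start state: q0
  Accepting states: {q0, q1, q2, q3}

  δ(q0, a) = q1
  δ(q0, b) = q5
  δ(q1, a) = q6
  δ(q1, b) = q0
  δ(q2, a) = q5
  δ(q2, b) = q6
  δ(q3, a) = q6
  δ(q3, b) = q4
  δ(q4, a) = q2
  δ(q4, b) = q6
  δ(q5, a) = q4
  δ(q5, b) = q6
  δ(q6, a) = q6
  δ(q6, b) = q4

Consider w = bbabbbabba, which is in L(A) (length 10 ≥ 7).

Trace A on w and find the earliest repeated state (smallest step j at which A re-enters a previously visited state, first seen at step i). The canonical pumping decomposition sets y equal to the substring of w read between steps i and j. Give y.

a

Run of A on w = b b a b b b a b b a:
  step 0: q0  (start)
  step 1: q5  (read b: q0→q5)
  step 2: q6  (read b: q5→q6)
  step 3: q6  (read a: q6→q6)   ← first repeat (q6 seen earlier)
  step 4: q4  (read b: q6→q4)
  step 5: q6  (read b: q4→q6)
  step 6: q4  (read b: q6→q4)
  step 7: q2  (read a: q4→q2)
  step 8: q6  (read b: q2→q6)
  step 9: q4  (read b: q6→q4)
  step 10: q2  (read a: q4→q2)

So i = 2, j = 3, giving x = w[0:2] = bb, y = w[2:3] = a, z = w[3:10] = bbbabba.
Check: |xy| = 3 ≤ 7 and |y| = 1 ≥ 1. Reading y takes A from q6 back to q6, so every xyⁱz is accepted.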